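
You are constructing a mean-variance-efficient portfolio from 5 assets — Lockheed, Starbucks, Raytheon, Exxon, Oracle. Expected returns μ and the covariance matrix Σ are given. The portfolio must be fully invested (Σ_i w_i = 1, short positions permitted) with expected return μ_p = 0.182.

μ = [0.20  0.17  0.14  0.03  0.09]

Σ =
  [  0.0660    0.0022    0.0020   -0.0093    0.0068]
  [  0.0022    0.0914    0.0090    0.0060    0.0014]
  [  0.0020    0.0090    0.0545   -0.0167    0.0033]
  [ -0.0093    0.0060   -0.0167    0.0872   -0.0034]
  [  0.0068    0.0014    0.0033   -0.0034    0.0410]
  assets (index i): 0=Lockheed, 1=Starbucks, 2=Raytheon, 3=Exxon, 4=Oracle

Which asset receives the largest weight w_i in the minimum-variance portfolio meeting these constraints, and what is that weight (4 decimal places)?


Lockheed (0.5058)

g=Σ⁻¹μ = [2.8999  1.4528  2.4608  1.0853  1.5565]
h=Σ⁻¹𝟙 = [14.5134  7.0916  20.6498  17.3214  21.5153]
a=μᵀg=1.344100  b=𝟙ᵀg=9.455251  c=𝟙ᵀh=81.091610  D=ac−b²=19.593479
λ₁=(c·0.182−b)/D = (81.091610·0.182−9.455251)/19.593479 = 0.270673
λ₂=(a−b·0.182)/D = (1.344100−9.455251·0.182)/19.593479 = -0.019229
w* = 0.270673·g + -0.019229·h:
  w_0 = 0.270673·2.8999 + -0.019229·14.5134 = 0.5058  (Lockheed)
  w_1 = 0.270673·1.4528 + -0.019229·7.0916 = 0.2569  (Starbucks)
  w_2 = 0.270673·2.4608 + -0.019229·20.6498 = 0.2690  (Raytheon)
  w_3 = 0.270673·1.0853 + -0.019229·17.3214 = -0.0393  (Exxon)
  w_4 = 0.270673·1.5565 + -0.019229·21.5153 = 0.0076  (Oracle)
Σw_i=1.0000  μᵀw=0.1820
σ²=wᵀΣw=λ₁·μ_p+λ₂ = 0.270673·0.182 + -0.019229 = 0.030034 ≈ 0.0300


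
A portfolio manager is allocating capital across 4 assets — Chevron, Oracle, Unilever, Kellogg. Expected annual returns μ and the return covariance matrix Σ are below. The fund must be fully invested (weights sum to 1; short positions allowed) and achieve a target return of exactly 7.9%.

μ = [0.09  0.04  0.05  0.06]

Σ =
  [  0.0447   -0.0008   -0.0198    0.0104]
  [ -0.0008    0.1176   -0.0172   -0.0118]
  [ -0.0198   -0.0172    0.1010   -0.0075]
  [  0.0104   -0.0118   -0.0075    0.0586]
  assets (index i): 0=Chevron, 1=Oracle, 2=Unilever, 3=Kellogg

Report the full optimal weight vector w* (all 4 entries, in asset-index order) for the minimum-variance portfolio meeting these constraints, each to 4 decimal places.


x=Σ⁻¹μ = [2.3149  0.6075  1.1175  0.8784]
y=Σ⁻¹𝟙 = [26.8527  13.1603  18.6941  17.3418]
a=μᵀx=0.341226  b=𝟙ᵀx=4.918372  c=𝟙ᵀy=76.048958  D=ac−b²=1.759478
λ₁=(c·0.079−b)/D = (76.048958·0.079−4.918372)/1.759478 = 0.619215
λ₂=(a−b·0.079)/D = (0.341226−4.918372·0.079)/1.759478 = -0.026898
w* = 0.619215·x + -0.026898·y:
  w_0 = 0.619215·2.3149 + -0.026898·26.8527 = 0.7112  (Chevron)
  w_1 = 0.619215·0.6075 + -0.026898·13.1603 = 0.0222  (Oracle)
  w_2 = 0.619215·1.1175 + -0.026898·18.6941 = 0.1892  (Unilever)
  w_3 = 0.619215·0.8784 + -0.026898·17.3418 = 0.0775  (Kellogg)
Σw_i=1.0000  μᵀw=0.0790
σ²=wᵀΣw=λ₁·μ_p+λ₂ = 0.619215·0.079 + -0.026898 = 0.022020 ≈ 0.0220

0.7112  0.0222  0.1892  0.0775


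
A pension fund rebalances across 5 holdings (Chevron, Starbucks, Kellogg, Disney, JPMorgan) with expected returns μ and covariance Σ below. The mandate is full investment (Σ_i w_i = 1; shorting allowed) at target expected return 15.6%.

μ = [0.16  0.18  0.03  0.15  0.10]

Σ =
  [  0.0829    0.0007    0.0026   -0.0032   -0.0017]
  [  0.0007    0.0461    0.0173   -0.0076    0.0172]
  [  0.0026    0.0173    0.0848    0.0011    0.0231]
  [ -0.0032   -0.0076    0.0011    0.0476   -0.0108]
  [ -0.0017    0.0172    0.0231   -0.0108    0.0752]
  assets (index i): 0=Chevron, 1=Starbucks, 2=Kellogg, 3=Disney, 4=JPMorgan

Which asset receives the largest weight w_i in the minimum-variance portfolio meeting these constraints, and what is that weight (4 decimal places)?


Disney (0.3725)

p=Σ⁻¹μ = [2.1181  4.4932  -1.0352  4.3275  1.2895]
q=Σ⁻¹𝟙 = [13.0883  20.2775  3.6785  27.7197  11.8069]
a=μᵀp=1.894690  b=𝟙ᵀp=11.193067  c=𝟙ᵀq=76.570855  D=ac−b²=19.793253
λ₁=(c·0.156−b)/D = (76.570855·0.156−11.193067)/19.793253 = 0.037992
λ₂=(a−b·0.156)/D = (1.894690−11.193067·0.156)/19.793253 = 0.007506
w* = 0.037992·p + 0.007506·q:
  w_0 = 0.037992·2.1181 + 0.007506·13.0883 = 0.1787  (Chevron)
  w_1 = 0.037992·4.4932 + 0.007506·20.2775 = 0.3229  (Starbucks)
  w_2 = 0.037992·-1.0352 + 0.007506·3.6785 = -0.0117  (Kellogg)
  w_3 = 0.037992·4.3275 + 0.007506·27.7197 = 0.3725  (Disney)
  w_4 = 0.037992·1.2895 + 0.007506·11.8069 = 0.1376  (JPMorgan)
Σw_i=1.0000  μᵀw=0.1560
σ²=wᵀΣw=λ₁·μ_p+λ₂ = 0.037992·0.156 + 0.007506 = 0.013433 ≈ 0.0134


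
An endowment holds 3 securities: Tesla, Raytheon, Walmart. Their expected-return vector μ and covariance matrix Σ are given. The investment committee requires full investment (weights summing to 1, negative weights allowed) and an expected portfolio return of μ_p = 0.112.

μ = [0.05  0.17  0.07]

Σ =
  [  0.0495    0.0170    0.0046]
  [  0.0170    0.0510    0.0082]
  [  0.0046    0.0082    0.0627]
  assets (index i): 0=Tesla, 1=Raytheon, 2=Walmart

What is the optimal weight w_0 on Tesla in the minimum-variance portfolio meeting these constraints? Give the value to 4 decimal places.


g=Σ⁻¹μ = [-0.1819  3.2813  0.7006]
h=Σ⁻¹𝟙 = [14.6459  12.5992  13.2267]
a=μᵀg=0.597773  b=𝟙ᵀg=3.800034  c=𝟙ᵀh=40.471819  D=ac−b²=9.752717
λ₁=(c·0.112−b)/D = (40.471819·0.112−3.800034)/9.752717 = 0.075139
λ₂=(a−b·0.112)/D = (0.597773−3.800034·0.112)/9.752717 = 0.017653
w* = 0.075139·g + 0.017653·h:
  w_0 = 0.075139·-0.1819 + 0.017653·14.6459 = 0.2449  (Tesla)
  w_1 = 0.075139·3.2813 + 0.017653·12.5992 = 0.4690  (Raytheon)
  w_2 = 0.075139·0.7006 + 0.017653·13.2267 = 0.2861  (Walmart)
Σw_i=1.0000  μᵀw=0.1120
σ²=wᵀΣw=λ₁·μ_p+λ₂ = 0.075139·0.112 + 0.017653 = 0.026069 ≈ 0.0261

0.2449


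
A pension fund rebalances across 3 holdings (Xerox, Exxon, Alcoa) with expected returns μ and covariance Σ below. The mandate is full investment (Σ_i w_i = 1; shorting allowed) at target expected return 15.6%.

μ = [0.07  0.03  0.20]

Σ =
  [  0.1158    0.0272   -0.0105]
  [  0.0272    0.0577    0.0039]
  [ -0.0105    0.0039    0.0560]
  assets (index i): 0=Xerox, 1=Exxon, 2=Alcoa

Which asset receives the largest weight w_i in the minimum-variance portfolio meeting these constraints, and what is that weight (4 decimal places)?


Alcoa (0.6923)

u=Σ⁻¹μ = [0.9944  -0.2038  3.7721]
v=Σ⁻¹𝟙 = [7.3320  12.6343  18.3520]
a=μᵀu=0.817907  b=𝟙ᵀu=4.562668  c=𝟙ᵀv=38.318256  D=ac−b²=10.522827
λ₁=(c·0.156−b)/D = (38.318256·0.156−4.562668)/10.522827 = 0.134468
λ₂=(a−b·0.156)/D = (0.817907−4.562668·0.156)/10.522827 = 0.010086
w* = 0.134468·u + 0.010086·v:
  w_0 = 0.134468·0.9944 + 0.010086·7.3320 = 0.2077  (Xerox)
  w_1 = 0.134468·-0.2038 + 0.010086·12.6343 = 0.1000  (Exxon)
  w_2 = 0.134468·3.7721 + 0.010086·18.3520 = 0.6923  (Alcoa)
Σw_i=1.0000  μᵀw=0.1560
σ²=wᵀΣw=λ₁·μ_p+λ₂ = 0.134468·0.156 + 0.010086 = 0.031063 ≈ 0.0311


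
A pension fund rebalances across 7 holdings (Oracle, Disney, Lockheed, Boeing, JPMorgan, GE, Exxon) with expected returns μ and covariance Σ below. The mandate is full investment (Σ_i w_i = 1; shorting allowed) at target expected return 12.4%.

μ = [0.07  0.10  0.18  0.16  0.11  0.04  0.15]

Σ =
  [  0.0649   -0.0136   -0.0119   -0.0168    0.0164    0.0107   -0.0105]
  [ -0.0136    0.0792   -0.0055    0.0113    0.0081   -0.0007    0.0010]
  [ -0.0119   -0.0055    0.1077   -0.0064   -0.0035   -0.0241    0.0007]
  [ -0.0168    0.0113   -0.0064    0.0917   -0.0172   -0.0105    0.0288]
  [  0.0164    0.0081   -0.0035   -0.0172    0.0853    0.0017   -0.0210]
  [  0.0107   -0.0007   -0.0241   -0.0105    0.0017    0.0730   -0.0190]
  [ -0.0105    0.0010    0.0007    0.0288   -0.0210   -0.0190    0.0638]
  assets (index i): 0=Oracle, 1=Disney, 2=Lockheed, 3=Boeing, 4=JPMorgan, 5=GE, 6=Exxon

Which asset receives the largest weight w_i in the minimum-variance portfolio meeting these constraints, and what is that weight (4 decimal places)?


g=Σ⁻¹μ = [1.9285  1.2995  2.5797  1.7560  1.9803  2.1475  3.1185]
h=Σ⁻¹𝟙 = [21.1280  14.1857  19.0065  11.9967  15.3748  25.1061  25.8423]
a=μᵀg=1.781758  b=𝟙ᵀg=14.809999  c=𝟙ᵀh=132.640227  D=ac−b²=16.996682
λ₁=(c·0.124−b)/D = (132.640227·0.124−14.809999)/16.996682 = 0.096336
λ₂=(a−b·0.124)/D = (1.781758−14.809999·0.124)/16.996682 = -0.003217
w* = 0.096336·g + -0.003217·h:
  w_0 = 0.096336·1.9285 + -0.003217·21.1280 = 0.1178  (Oracle)
  w_1 = 0.096336·1.2995 + -0.003217·14.1857 = 0.0795  (Disney)
  w_2 = 0.096336·2.5797 + -0.003217·19.0065 = 0.1874  (Lockheed)
  w_3 = 0.096336·1.7560 + -0.003217·11.9967 = 0.1306  (Boeing)
  w_4 = 0.096336·1.9803 + -0.003217·15.3748 = 0.1413  (JPMorgan)
  w_5 = 0.096336·2.1475 + -0.003217·25.1061 = 0.1261  (GE)
  w_6 = 0.096336·3.1185 + -0.003217·25.8423 = 0.2173  (Exxon)
Σw_i=1.0000  μᵀw=0.1240
σ²=wᵀΣw=λ₁·μ_p+λ₂ = 0.096336·0.124 + -0.003217 = 0.008728 ≈ 0.0087

Exxon (0.2173)


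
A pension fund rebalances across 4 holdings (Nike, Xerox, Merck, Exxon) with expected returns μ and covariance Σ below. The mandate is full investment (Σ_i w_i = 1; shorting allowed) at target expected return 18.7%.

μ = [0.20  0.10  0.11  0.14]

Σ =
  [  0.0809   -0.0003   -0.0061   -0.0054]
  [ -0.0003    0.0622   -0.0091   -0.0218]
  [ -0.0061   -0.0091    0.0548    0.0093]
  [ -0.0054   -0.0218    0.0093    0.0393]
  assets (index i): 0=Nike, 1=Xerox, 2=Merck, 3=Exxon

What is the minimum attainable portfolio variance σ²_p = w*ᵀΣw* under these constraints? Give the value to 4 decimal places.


g=Σ⁻¹μ = [3.0177  3.9037  2.0306  5.6619]
h=Σ⁻¹𝟙 = [16.6867  33.5847  18.5590  41.9760]
a=μᵀg=2.009947  b=𝟙ᵀg=14.613945  c=𝟙ᵀh=110.806431  D=ac−b²=9.147631
λ₁=(c·0.187−b)/D = (110.806431·0.187−14.613945)/9.147631 = 0.667589
λ₂=(a−b·0.187)/D = (2.009947−14.613945·0.187)/9.147631 = -0.079022
w* = 0.667589·g + -0.079022·h:
  w_0 = 0.667589·3.0177 + -0.079022·16.6867 = 0.6960  (Nike)
  w_1 = 0.667589·3.9037 + -0.079022·33.5847 = -0.0478  (Xerox)
  w_2 = 0.667589·2.0306 + -0.079022·18.5590 = -0.1110  (Merck)
  w_3 = 0.667589·5.6619 + -0.079022·41.9760 = 0.4628  (Exxon)
Σw_i=1.0000  μᵀw=0.1870
σ²=wᵀΣw=λ₁·μ_p+λ₂ = 0.667589·0.187 + -0.079022 = 0.045817 ≈ 0.0458

0.0458


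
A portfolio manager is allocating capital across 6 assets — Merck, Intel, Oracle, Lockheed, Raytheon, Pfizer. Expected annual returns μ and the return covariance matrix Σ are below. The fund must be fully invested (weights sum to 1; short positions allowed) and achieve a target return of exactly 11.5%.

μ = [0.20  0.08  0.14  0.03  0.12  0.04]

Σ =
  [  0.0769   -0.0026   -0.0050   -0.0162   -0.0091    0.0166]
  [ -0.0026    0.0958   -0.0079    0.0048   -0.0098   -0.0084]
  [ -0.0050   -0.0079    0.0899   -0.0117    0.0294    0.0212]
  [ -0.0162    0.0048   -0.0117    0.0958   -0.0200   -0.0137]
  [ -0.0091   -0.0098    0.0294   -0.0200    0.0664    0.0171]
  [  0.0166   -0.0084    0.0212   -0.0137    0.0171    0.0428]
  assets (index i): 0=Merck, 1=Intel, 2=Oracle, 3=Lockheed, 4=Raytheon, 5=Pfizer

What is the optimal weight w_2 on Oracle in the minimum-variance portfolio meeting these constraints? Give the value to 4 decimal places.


p=Σ⁻¹μ = [3.7049  1.1187  1.5759  1.3863  2.6301  -1.6705]
q=Σ⁻¹𝟙 = [16.8589  13.6681  6.1057  19.4168  18.6012  15.2673]
a=μᵀp=1.341483  b=𝟙ᵀp=8.745381  c=𝟙ᵀq=89.918146  D=ac−b²=44.141970
λ₁=(c·0.115−b)/D = (89.918146·0.115−8.745381)/44.141970 = 0.036138
λ₂=(a−b·0.115)/D = (1.341483−8.745381·0.115)/44.141970 = 0.007606
w* = 0.036138·p + 0.007606·q:
  w_0 = 0.036138·3.7049 + 0.007606·16.8589 = 0.2621  (Merck)
  w_1 = 0.036138·1.1187 + 0.007606·13.6681 = 0.1444  (Intel)
  w_2 = 0.036138·1.5759 + 0.007606·6.1057 = 0.1034  (Oracle)
  w_3 = 0.036138·1.3863 + 0.007606·19.4168 = 0.1978  (Lockheed)
  w_4 = 0.036138·2.6301 + 0.007606·18.6012 = 0.2365  (Raytheon)
  w_5 = 0.036138·-1.6705 + 0.007606·15.2673 = 0.0558  (Pfizer)
Σw_i=1.0000  μᵀw=0.1150
σ²=wᵀΣw=λ₁·μ_p+λ₂ = 0.036138·0.115 + 0.007606 = 0.011762 ≈ 0.0118

0.1034


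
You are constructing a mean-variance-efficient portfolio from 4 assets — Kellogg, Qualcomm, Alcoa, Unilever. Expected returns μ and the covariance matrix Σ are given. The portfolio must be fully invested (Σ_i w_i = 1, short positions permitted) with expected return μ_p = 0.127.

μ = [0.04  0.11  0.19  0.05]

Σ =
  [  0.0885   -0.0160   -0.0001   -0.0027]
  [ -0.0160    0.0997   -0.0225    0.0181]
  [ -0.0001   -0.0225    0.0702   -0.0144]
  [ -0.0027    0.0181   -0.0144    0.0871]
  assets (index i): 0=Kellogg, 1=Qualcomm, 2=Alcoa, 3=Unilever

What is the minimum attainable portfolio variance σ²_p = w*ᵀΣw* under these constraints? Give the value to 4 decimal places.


0.0175

x=Σ⁻¹μ = [0.8189  1.8755  3.4695  0.7833]
y=Σ⁻¹𝟙 = [14.4080  14.9688  21.6045  12.3889]
a=μᵀx=0.937435  b=𝟙ᵀx=6.947201  c=𝟙ᵀy=63.370300  D=ac−b²=11.141931
λ₁=(c·0.127−b)/D = (63.370300·0.127−6.947201)/11.141931 = 0.098800
λ₂=(a−b·0.127)/D = (0.937435−6.947201·0.127)/11.141931 = 0.004949
w* = 0.098800·x + 0.004949·y:
  w_0 = 0.098800·0.8189 + 0.004949·14.4080 = 0.1522  (Kellogg)
  w_1 = 0.098800·1.8755 + 0.004949·14.9688 = 0.2594  (Qualcomm)
  w_2 = 0.098800·3.4695 + 0.004949·21.6045 = 0.4497  (Alcoa)
  w_3 = 0.098800·0.7833 + 0.004949·12.3889 = 0.1387  (Unilever)
Σw_i=1.0000  μᵀw=0.1270
σ²=wᵀΣw=λ₁·μ_p+λ₂ = 0.098800·0.127 + 0.004949 = 0.017497 ≈ 0.0175


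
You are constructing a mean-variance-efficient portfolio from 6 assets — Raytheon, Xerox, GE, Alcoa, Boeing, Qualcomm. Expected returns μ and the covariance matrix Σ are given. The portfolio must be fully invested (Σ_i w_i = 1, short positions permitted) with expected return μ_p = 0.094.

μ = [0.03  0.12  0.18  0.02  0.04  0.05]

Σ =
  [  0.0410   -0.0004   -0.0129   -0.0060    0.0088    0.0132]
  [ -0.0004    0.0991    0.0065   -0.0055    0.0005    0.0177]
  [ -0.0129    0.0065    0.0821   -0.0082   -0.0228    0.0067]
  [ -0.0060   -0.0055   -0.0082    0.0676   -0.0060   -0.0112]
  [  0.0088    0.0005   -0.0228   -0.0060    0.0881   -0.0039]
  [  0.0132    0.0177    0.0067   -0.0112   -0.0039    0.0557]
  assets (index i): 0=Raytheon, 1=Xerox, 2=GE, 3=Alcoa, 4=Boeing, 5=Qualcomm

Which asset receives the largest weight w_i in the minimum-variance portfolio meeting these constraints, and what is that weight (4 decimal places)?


u=Σ⁻¹μ = [1.4563  1.0581  2.7205  0.9632  1.0792  0.1583]
v=Σ⁻¹𝟙 = [27.3458  7.8164  21.8021  24.0007  16.3981  12.3406]
a=μᵀu=0.730699  b=𝟙ᵀu=7.435685  c=𝟙ᵀv=109.703639  D=ac−b²=24.870941
λ₁=(c·0.094−b)/D = (109.703639·0.094−7.435685)/24.870941 = 0.115655
λ₂=(a−b·0.094)/D = (0.730699−7.435685·0.094)/24.870941 = 0.001276
w* = 0.115655·u + 0.001276·v:
  w_0 = 0.115655·1.4563 + 0.001276·27.3458 = 0.2033  (Raytheon)
  w_1 = 0.115655·1.0581 + 0.001276·7.8164 = 0.1323  (Xerox)
  w_2 = 0.115655·2.7205 + 0.001276·21.8021 = 0.3425  (GE)
  w_3 = 0.115655·0.9632 + 0.001276·24.0007 = 0.1420  (Alcoa)
  w_4 = 0.115655·1.0792 + 0.001276·16.3981 = 0.1457  (Boeing)
  w_5 = 0.115655·0.1583 + 0.001276·12.3406 = 0.0341  (Qualcomm)
Σw_i=1.0000  μᵀw=0.0940
σ²=wᵀΣw=λ₁·μ_p+λ₂ = 0.115655·0.094 + 0.001276 = 0.012148 ≈ 0.0121

GE (0.3425)


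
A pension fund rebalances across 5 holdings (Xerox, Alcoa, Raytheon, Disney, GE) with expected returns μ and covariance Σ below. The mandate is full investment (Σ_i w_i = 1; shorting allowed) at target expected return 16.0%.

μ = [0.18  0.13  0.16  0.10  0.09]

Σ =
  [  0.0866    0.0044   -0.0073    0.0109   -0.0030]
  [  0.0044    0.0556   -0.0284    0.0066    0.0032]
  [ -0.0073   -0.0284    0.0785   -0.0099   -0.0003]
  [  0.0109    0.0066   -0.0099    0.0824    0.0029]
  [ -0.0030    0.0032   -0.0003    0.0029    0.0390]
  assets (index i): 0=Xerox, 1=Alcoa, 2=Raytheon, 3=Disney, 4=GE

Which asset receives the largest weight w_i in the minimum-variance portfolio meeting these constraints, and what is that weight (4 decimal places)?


Raytheon (0.4014)

x=Σ⁻¹μ = [2.1476  3.8514  3.7654  0.9991  2.1116]
y=Σ⁻¹𝟙 = [11.7698  27.2658  25.1225  10.5788  23.7158]
a=μᵀx=1.779660  b=𝟙ᵀx=12.875016  c=𝟙ᵀy=98.452686  D=ac−b²=9.446250
λ₁=(c·0.160−b)/D = (98.452686·0.160−12.875016)/9.446250 = 0.304609
λ₂=(a−b·0.160)/D = (1.779660−12.875016·0.160)/9.446250 = -0.029678
w* = 0.304609·x + -0.029678·y:
  w_0 = 0.304609·2.1476 + -0.029678·11.7698 = 0.3049  (Xerox)
  w_1 = 0.304609·3.8514 + -0.029678·27.2658 = 0.3640  (Alcoa)
  w_2 = 0.304609·3.7654 + -0.029678·25.1225 = 0.4014  (Raytheon)
  w_3 = 0.304609·0.9991 + -0.029678·10.5788 = -0.0096  (Disney)
  w_4 = 0.304609·2.1116 + -0.029678·23.7158 = -0.0606  (GE)
Σw_i=1.0000  μᵀw=0.1600
σ²=wᵀΣw=λ₁·μ_p+λ₂ = 0.304609·0.160 + -0.029678 = 0.019060 ≈ 0.0191


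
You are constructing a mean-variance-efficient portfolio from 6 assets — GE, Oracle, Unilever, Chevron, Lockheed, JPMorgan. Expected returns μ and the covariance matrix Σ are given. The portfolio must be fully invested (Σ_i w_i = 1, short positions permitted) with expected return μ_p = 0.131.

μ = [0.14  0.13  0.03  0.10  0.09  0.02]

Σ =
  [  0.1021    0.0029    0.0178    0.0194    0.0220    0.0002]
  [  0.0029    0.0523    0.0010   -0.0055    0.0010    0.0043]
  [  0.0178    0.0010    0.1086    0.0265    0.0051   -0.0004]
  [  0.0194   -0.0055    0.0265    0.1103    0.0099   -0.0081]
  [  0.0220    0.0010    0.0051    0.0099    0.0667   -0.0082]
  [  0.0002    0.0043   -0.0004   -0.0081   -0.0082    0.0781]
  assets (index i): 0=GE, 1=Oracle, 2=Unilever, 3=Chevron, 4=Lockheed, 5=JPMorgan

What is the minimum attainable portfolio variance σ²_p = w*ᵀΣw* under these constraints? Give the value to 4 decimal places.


x=Σ⁻¹μ = [0.9703  2.4805  -0.1515  0.8358  0.9164  0.2991]
y=Σ⁻¹𝟙 = [3.8245  18.1877  5.9528  7.6820  13.5899  14.0470]
a=μᵀx=0.625802  b=𝟙ᵀx=5.350643  c=𝟙ᵀy=63.283899  D=ac−b²=10.973836
λ₁=(c·0.131−b)/D = (63.283899·0.131−5.350643)/10.973836 = 0.267869
λ₂=(a−b·0.131)/D = (0.625802−5.350643·0.131)/10.973836 = -0.006846
w* = 0.267869·x + -0.006846·y:
  w_0 = 0.267869·0.9703 + -0.006846·3.8245 = 0.2337  (GE)
  w_1 = 0.267869·2.4805 + -0.006846·18.1877 = 0.5399  (Oracle)
  w_2 = 0.267869·-0.1515 + -0.006846·5.9528 = -0.0813  (Unilever)
  w_3 = 0.267869·0.8358 + -0.006846·7.6820 = 0.1713  (Chevron)
  w_4 = 0.267869·0.9164 + -0.006846·13.5899 = 0.1524  (Lockheed)
  w_5 = 0.267869·0.2991 + -0.006846·14.0470 = -0.0160  (JPMorgan)
Σw_i=1.0000  μᵀw=0.1310
σ²=wᵀΣw=λ₁·μ_p+λ₂ = 0.267869·0.131 + -0.006846 = 0.028244 ≈ 0.0282

0.0282


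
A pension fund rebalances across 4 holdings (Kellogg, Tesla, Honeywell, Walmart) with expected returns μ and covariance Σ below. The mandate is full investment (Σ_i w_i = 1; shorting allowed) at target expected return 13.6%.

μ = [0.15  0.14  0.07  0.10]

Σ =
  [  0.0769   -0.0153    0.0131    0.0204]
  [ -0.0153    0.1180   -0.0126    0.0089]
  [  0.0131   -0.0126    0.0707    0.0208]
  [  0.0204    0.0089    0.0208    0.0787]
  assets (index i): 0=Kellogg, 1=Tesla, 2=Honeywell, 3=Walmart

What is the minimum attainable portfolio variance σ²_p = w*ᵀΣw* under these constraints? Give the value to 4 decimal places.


0.0312

g=Σ⁻¹μ = [2.0188  1.5027  0.7742  0.3728]
h=Σ⁻¹𝟙 = [11.6955  10.9266  12.4064  5.1603]
a=μᵀg=0.604676  b=𝟙ᵀg=4.668516  c=𝟙ᵀh=40.188698  D=ac−b²=2.506096
λ₁=(c·0.136−b)/D = (40.188698·0.136−4.668516)/2.506096 = 0.318083
λ₂=(a−b·0.136)/D = (0.604676−4.668516·0.136)/2.506096 = -0.012067
w* = 0.318083·g + -0.012067·h:
  w_0 = 0.318083·2.0188 + -0.012067·11.6955 = 0.5010  (Kellogg)
  w_1 = 0.318083·1.5027 + -0.012067·10.9266 = 0.3461  (Tesla)
  w_2 = 0.318083·0.7742 + -0.012067·12.4064 = 0.0965  (Honeywell)
  w_3 = 0.318083·0.3728 + -0.012067·5.1603 = 0.0563  (Walmart)
Σw_i=1.0000  μᵀw=0.1360
σ²=wᵀΣw=λ₁·μ_p+λ₂ = 0.318083·0.136 + -0.012067 = 0.031192 ≈ 0.0312


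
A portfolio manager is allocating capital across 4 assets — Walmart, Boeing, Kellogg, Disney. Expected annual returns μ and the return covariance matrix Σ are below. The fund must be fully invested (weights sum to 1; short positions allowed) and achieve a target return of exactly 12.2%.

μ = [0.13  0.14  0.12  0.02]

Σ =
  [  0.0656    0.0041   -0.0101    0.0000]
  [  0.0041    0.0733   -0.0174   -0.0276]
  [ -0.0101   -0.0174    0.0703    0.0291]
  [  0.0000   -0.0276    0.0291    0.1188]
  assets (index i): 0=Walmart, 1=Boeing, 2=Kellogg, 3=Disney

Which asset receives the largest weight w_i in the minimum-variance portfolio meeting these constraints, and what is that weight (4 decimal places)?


p=Σ⁻¹μ = [2.2279  2.4377  2.5888  0.1006]
q=Σ⁻¹𝟙 = [16.7554  20.2669  18.0445  8.7060]
a=μᵀp=0.943581  b=𝟙ᵀp=7.355029  c=𝟙ᵀq=63.772795  D=ac−b²=6.078316
λ₁=(c·0.122−b)/D = (63.772795·0.122−7.355029)/6.078316 = 0.069962
λ₂=(a−b·0.122)/D = (0.943581−7.355029·0.122)/6.078316 = 0.007612
w* = 0.069962·p + 0.007612·q:
  w_0 = 0.069962·2.2279 + 0.007612·16.7554 = 0.2834  (Walmart)
  w_1 = 0.069962·2.4377 + 0.007612·20.2669 = 0.3248  (Boeing)
  w_2 = 0.069962·2.5888 + 0.007612·18.0445 = 0.3185  (Kellogg)
  w_3 = 0.069962·0.1006 + 0.007612·8.7060 = 0.0733  (Disney)
Σw_i=1.0000  μᵀw=0.1220
σ²=wᵀΣw=λ₁·μ_p+λ₂ = 0.069962·0.122 + 0.007612 = 0.016147 ≈ 0.0161

Boeing (0.3248)


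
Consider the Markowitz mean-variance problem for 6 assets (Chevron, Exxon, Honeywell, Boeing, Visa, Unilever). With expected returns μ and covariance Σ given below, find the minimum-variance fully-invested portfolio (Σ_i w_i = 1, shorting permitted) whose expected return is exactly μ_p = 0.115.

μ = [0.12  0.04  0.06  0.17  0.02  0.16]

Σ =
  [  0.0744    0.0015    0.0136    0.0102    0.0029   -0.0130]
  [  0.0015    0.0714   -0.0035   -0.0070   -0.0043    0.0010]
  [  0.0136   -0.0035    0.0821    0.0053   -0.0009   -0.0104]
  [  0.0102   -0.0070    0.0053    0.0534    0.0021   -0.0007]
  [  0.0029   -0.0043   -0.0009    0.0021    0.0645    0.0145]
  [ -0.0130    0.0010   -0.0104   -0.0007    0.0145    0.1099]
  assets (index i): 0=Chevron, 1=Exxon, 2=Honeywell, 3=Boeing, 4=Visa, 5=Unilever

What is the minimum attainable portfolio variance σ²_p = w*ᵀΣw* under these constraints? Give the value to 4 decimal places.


0.0142

g=Σ⁻¹μ = [1.3884  0.8182  0.5564  2.9995  -0.1715  1.7070]
h=Σ⁻¹𝟙 = [9.7264  16.7707  11.5061  17.5133  13.6398  9.4979]
a=μᵀg=1.012330  b=𝟙ᵀg=7.298074  c=𝟙ᵀh=78.654132  D=ac−b²=26.362048
λ₁=(c·0.115−b)/D = (78.654132·0.115−7.298074)/26.362048 = 0.066275
λ₂=(a−b·0.115)/D = (1.012330−7.298074·0.115)/26.362048 = 0.006564
w* = 0.066275·g + 0.006564·h:
  w_0 = 0.066275·1.3884 + 0.006564·9.7264 = 0.1559  (Chevron)
  w_1 = 0.066275·0.8182 + 0.006564·16.7707 = 0.1643  (Exxon)
  w_2 = 0.066275·0.5564 + 0.006564·11.5061 = 0.1124  (Honeywell)
  w_3 = 0.066275·2.9995 + 0.006564·17.5133 = 0.3138  (Boeing)
  w_4 = 0.066275·-0.1715 + 0.006564·13.6398 = 0.0782  (Visa)
  w_5 = 0.066275·1.7070 + 0.006564·9.4979 = 0.1755  (Unilever)
Σw_i=1.0000  μᵀw=0.1150
σ²=wᵀΣw=λ₁·μ_p+λ₂ = 0.066275·0.115 + 0.006564 = 0.014186 ≈ 0.0142


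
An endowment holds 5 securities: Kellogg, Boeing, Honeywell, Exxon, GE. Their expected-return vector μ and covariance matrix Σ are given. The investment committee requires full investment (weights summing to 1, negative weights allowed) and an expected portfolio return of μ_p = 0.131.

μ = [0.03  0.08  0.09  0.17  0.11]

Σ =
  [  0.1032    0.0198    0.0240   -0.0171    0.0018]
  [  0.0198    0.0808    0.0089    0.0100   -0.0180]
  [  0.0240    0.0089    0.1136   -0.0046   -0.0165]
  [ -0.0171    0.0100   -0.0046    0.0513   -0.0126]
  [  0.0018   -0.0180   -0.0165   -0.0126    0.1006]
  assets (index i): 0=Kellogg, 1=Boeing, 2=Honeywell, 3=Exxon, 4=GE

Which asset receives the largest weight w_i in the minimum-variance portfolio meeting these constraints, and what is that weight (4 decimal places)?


Exxon (0.5051)

g=Σ⁻¹μ = [0.5311  0.6755  1.0569  3.9128  1.8682]
h=Σ⁻¹𝟙 = [9.6742  9.3979  9.4189  25.7130  16.2142]
a=μᵀg=1.035779  b=𝟙ᵀg=8.044521  c=𝟙ᵀh=70.418101  D=ac−b²=8.223276
λ₁=(c·0.131−b)/D = (70.418101·0.131−8.044521)/8.223276 = 0.143526
λ₂=(a−b·0.131)/D = (1.035779−8.044521·0.131)/8.223276 = -0.002195
w* = 0.143526·g + -0.002195·h:
  w_0 = 0.143526·0.5311 + -0.002195·9.6742 = 0.0550  (Kellogg)
  w_1 = 0.143526·0.6755 + -0.002195·9.3979 = 0.0763  (Boeing)
  w_2 = 0.143526·1.0569 + -0.002195·9.4189 = 0.1310  (Honeywell)
  w_3 = 0.143526·3.9128 + -0.002195·25.7130 = 0.5051  (Exxon)
  w_4 = 0.143526·1.8682 + -0.002195·16.2142 = 0.2325  (GE)
Σw_i=1.0000  μᵀw=0.1310
σ²=wᵀΣw=λ₁·μ_p+λ₂ = 0.143526·0.131 + -0.002195 = 0.016606 ≈ 0.0166


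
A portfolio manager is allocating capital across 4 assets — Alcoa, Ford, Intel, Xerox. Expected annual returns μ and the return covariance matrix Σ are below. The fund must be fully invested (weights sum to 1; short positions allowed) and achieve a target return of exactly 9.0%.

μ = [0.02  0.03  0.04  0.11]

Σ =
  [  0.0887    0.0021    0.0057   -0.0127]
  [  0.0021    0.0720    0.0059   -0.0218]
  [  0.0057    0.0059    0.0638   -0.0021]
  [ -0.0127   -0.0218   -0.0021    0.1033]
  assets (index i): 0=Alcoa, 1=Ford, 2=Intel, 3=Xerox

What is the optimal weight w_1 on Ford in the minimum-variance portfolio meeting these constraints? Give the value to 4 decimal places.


u=Σ⁻¹μ = [0.3542  0.7466  0.5683  1.2775]
v=Σ⁻¹𝟙 = [12.1560  16.9787  13.5126  15.0328]
a=μᵀu=0.192740  b=𝟙ᵀu=2.946599  c=𝟙ᵀv=57.680168  D=ac−b²=2.434841
λ₁=(c·0.090−b)/D = (57.680168·0.090−2.946599)/2.434841 = 0.921874
λ₂=(a−b·0.090)/D = (0.192740−2.946599·0.090)/2.434841 = -0.029757
w* = 0.921874·u + -0.029757·v:
  w_0 = 0.921874·0.3542 + -0.029757·12.1560 = -0.0352  (Alcoa)
  w_1 = 0.921874·0.7466 + -0.029757·16.9787 = 0.1830  (Ford)
  w_2 = 0.921874·0.5683 + -0.029757·13.5126 = 0.1218  (Intel)
  w_3 = 0.921874·1.2775 + -0.029757·15.0328 = 0.7304  (Xerox)
Σw_i=1.0000  μᵀw=0.0900
σ²=wᵀΣw=λ₁·μ_p+λ₂ = 0.921874·0.090 + -0.029757 = 0.053212 ≈ 0.0532

0.1830


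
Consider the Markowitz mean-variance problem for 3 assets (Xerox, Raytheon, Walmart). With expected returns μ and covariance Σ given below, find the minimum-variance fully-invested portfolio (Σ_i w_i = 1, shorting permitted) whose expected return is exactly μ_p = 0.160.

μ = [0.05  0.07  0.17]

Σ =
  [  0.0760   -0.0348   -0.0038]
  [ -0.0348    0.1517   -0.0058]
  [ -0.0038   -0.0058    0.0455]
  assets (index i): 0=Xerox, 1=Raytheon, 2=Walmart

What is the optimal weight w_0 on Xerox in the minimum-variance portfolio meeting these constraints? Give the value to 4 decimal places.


0.0283

u=Σ⁻¹μ = [1.2697  0.9040  3.9575]
v=Σ⁻¹𝟙 = [19.9753  12.1375  25.1935]
a=μᵀu=0.799550  b=𝟙ᵀu=6.131283  c=𝟙ᵀv=57.306283  D=ac−b²=8.226598
λ₁=(c·0.160−b)/D = (57.306283·0.160−6.131283)/8.226598 = 0.369256
λ₂=(a−b·0.160)/D = (0.799550−6.131283·0.160)/8.226598 = -0.022057
w* = 0.369256·u + -0.022057·v:
  w_0 = 0.369256·1.2697 + -0.022057·19.9753 = 0.0283  (Xerox)
  w_1 = 0.369256·0.9040 + -0.022057·12.1375 = 0.0661  (Raytheon)
  w_2 = 0.369256·3.9575 + -0.022057·25.1935 = 0.9057  (Walmart)
Σw_i=1.0000  μᵀw=0.1600
σ²=wᵀΣw=λ₁·μ_p+λ₂ = 0.369256·0.160 + -0.022057 = 0.037024 ≈ 0.0370


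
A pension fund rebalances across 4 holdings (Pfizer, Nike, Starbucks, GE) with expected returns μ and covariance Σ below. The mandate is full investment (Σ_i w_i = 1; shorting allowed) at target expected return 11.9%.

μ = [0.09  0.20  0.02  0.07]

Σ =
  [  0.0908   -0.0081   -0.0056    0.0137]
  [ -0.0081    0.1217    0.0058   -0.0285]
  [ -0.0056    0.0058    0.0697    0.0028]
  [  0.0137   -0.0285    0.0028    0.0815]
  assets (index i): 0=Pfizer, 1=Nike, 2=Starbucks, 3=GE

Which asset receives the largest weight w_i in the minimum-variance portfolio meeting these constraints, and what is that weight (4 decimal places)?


Nike (0.3834)

u=Σ⁻¹μ = [0.9695  2.0293  0.1397  1.4008]
v=Σ⁻¹𝟙 = [10.7717  11.5682  13.6862  14.0343]
a=μᵀu=0.593958  b=𝟙ᵀu=4.539226  c=𝟙ᵀv=50.060523  D=ac−b²=9.129256
λ₁=(c·0.119−b)/D = (50.060523·0.119−4.539226)/9.129256 = 0.155322
λ₂=(a−b·0.119)/D = (0.593958−4.539226·0.119)/9.129256 = 0.005892
w* = 0.155322·u + 0.005892·v:
  w_0 = 0.155322·0.9695 + 0.005892·10.7717 = 0.2140  (Pfizer)
  w_1 = 0.155322·2.0293 + 0.005892·11.5682 = 0.3834  (Nike)
  w_2 = 0.155322·0.1397 + 0.005892·13.6862 = 0.1023  (Starbucks)
  w_3 = 0.155322·1.4008 + 0.005892·14.0343 = 0.3003  (GE)
Σw_i=1.0000  μᵀw=0.1190
σ²=wᵀΣw=λ₁·μ_p+λ₂ = 0.155322·0.119 + 0.005892 = 0.024375 ≈ 0.0244


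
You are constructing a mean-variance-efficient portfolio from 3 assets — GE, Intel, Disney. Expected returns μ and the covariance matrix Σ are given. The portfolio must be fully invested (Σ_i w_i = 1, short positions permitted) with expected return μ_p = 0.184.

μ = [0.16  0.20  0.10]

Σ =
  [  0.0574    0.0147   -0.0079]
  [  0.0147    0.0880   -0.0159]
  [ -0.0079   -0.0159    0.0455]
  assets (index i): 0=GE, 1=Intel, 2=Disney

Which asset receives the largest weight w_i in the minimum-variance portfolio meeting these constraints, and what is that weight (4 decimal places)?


Intel (0.6128)

g=Σ⁻¹μ = [2.6398  2.4675  3.5184]
h=Σ⁻¹𝟙 = [18.0150  13.7592  29.9141]
a=μᵀg=1.267700  b=𝟙ᵀg=8.625654  c=𝟙ᵀh=61.688306  D=ac−b²=3.800340
λ₁=(c·0.184−b)/D = (61.688306·0.184−8.625654)/3.800340 = 0.717040
λ₂=(a−b·0.184)/D = (1.267700−8.625654·0.184)/3.800340 = -0.084051
w* = 0.717040·g + -0.084051·h:
  w_0 = 0.717040·2.6398 + -0.084051·18.0150 = 0.3787  (GE)
  w_1 = 0.717040·2.4675 + -0.084051·13.7592 = 0.6128  (Intel)
  w_2 = 0.717040·3.5184 + -0.084051·29.9141 = 0.0085  (Disney)
Σw_i=1.0000  μᵀw=0.1840
σ²=wᵀΣw=λ₁·μ_p+λ₂ = 0.717040·0.184 + -0.084051 = 0.047885 ≈ 0.0479


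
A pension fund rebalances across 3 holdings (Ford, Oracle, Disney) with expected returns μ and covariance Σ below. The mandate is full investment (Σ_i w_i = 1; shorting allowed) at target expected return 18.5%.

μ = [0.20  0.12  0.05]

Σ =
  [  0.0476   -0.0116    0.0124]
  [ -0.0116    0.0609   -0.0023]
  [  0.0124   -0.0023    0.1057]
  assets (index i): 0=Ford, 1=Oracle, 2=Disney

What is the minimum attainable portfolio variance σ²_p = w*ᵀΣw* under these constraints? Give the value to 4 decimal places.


0.0267

x=Σ⁻¹μ = [4.9206  2.9061  -0.0410]
y=Σ⁻¹𝟙 = [24.3652  21.3282  7.0665]
a=μᵀx=1.330804  b=𝟙ᵀx=7.785750  c=𝟙ᵀy=52.759897  D=ac−b²=9.595196
λ₁=(c·0.185−b)/D = (52.759897·0.185−7.785750)/9.595196 = 0.205815
λ₂=(a−b·0.185)/D = (1.330804−7.785750·0.185)/9.595196 = -0.011418
w* = 0.205815·x + -0.011418·y:
  w_0 = 0.205815·4.9206 + -0.011418·24.3652 = 0.7345  (Ford)
  w_1 = 0.205815·2.9061 + -0.011418·21.3282 = 0.3546  (Oracle)
  w_2 = 0.205815·-0.0410 + -0.011418·7.0665 = -0.0891  (Disney)
Σw_i=1.0000  μᵀw=0.1850
σ²=wᵀΣw=λ₁·μ_p+λ₂ = 0.205815·0.185 + -0.011418 = 0.026658 ≈ 0.0267


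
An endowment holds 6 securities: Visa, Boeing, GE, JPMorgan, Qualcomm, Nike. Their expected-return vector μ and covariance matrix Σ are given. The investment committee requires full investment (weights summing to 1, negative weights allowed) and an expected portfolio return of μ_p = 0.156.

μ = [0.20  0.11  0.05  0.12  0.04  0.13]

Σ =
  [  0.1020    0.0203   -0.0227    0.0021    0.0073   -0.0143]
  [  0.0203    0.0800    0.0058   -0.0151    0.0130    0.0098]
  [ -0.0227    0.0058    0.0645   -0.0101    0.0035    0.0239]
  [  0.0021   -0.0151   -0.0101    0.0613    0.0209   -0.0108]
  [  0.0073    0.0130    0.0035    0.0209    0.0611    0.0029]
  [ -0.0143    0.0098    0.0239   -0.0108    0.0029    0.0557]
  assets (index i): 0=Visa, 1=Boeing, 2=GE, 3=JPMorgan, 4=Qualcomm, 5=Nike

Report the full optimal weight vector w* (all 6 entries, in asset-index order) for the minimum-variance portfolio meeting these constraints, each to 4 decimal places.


0.2852  0.1183  0.0613  0.3636  -0.1882  0.3599

u=Σ⁻¹μ = [2.3925  1.1329  0.9674  3.2505  -1.1831  3.0256]
v=Σ⁻¹𝟙 = [13.1983  9.6915  16.4399  22.8435  3.1725  16.8466]
a=μᵀu=1.387568  b=𝟙ᵀu=9.585890  c=𝟙ᵀv=82.192237  D=ac−b²=22.158056
λ₁=(c·0.156−b)/D = (82.192237·0.156−9.585890)/22.158056 = 0.146046
λ₂=(a−b·0.156)/D = (1.387568−9.585890·0.156)/22.158056 = -0.004866
w* = 0.146046·u + -0.004866·v:
  w_0 = 0.146046·2.3925 + -0.004866·13.1983 = 0.2852  (Visa)
  w_1 = 0.146046·1.1329 + -0.004866·9.6915 = 0.1183  (Boeing)
  w_2 = 0.146046·0.9674 + -0.004866·16.4399 = 0.0613  (GE)
  w_3 = 0.146046·3.2505 + -0.004866·22.8435 = 0.3636  (JPMorgan)
  w_4 = 0.146046·-1.1831 + -0.004866·3.1725 = -0.1882  (Qualcomm)
  w_5 = 0.146046·3.0256 + -0.004866·16.8466 = 0.3599  (Nike)
Σw_i=1.0000  μᵀw=0.1560
σ²=wᵀΣw=λ₁·μ_p+λ₂ = 0.146046·0.156 + -0.004866 = 0.017917 ≈ 0.0179


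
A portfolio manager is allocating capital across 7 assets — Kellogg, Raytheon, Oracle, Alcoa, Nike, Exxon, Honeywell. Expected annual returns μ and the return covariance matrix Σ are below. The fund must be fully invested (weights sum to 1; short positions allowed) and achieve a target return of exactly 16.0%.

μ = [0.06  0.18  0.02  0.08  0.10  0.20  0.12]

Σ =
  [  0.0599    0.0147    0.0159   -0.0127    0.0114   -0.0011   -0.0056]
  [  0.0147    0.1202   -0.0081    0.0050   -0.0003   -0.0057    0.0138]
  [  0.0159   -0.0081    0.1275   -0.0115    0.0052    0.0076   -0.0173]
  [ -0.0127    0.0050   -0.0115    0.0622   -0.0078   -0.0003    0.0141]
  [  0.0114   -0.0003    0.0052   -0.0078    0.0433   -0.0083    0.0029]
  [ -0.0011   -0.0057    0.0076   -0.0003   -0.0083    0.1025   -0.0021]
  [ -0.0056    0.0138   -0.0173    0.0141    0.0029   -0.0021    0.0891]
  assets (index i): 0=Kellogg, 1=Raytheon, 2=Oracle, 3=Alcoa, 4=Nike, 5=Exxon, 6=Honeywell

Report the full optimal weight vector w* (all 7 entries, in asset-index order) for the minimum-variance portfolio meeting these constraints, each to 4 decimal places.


-0.0473  0.2326  -0.0473  0.0789  0.3307  0.3530  0.0994

u=Σ⁻¹μ = [0.5161  1.3940  0.1901  1.4654  2.7972  2.2700  0.9308]
v=Σ⁻¹𝟙 = [14.1147  5.8486  7.8755  20.9816  23.9236  11.8301  8.9136]
a=μᵀu=1.248345  b=𝟙ᵀu=9.563679  c=𝟙ᵀv=93.487720  D=ac−b²=25.240945
λ₁=(c·0.160−b)/D = (93.487720·0.160−9.563679)/25.240945 = 0.213714
λ₂=(a−b·0.160)/D = (1.248345−9.563679·0.160)/25.240945 = -0.011166
w* = 0.213714·u + -0.011166·v:
  w_0 = 0.213714·0.5161 + -0.011166·14.1147 = -0.0473  (Kellogg)
  w_1 = 0.213714·1.3940 + -0.011166·5.8486 = 0.2326  (Raytheon)
  w_2 = 0.213714·0.1901 + -0.011166·7.8755 = -0.0473  (Oracle)
  w_3 = 0.213714·1.4654 + -0.011166·20.9816 = 0.0789  (Alcoa)
  w_4 = 0.213714·2.7972 + -0.011166·23.9236 = 0.3307  (Nike)
  w_5 = 0.213714·2.2700 + -0.011166·11.8301 = 0.3530  (Exxon)
  w_6 = 0.213714·0.9308 + -0.011166·8.9136 = 0.0994  (Honeywell)
Σw_i=1.0000  μᵀw=0.1600
σ²=wᵀΣw=λ₁·μ_p+λ₂ = 0.213714·0.160 + -0.011166 = 0.023028 ≈ 0.0230


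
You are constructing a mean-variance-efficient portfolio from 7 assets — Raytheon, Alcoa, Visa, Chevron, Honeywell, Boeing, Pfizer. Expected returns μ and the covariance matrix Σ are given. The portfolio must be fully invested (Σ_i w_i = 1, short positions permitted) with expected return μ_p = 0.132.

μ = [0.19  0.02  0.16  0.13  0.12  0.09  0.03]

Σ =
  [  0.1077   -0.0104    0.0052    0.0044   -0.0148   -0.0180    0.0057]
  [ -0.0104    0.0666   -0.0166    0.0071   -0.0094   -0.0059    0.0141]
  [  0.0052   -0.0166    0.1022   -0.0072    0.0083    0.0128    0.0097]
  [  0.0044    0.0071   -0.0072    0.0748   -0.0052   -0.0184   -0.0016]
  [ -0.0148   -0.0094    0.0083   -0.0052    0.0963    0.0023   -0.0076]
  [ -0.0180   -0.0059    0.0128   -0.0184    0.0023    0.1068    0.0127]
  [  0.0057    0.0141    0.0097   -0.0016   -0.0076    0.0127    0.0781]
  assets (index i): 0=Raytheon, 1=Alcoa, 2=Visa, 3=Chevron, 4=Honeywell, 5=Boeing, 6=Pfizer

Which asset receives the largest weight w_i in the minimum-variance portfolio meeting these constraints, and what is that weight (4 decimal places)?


Raytheon (0.2312)

g=Σ⁻¹μ = [2.1999  1.1982  1.5022  2.1058  1.6339  1.4526  -0.2134]
h=Σ⁻¹𝟙 = [13.9521  19.8187  9.9457  16.0533  14.6737  13.2862  6.5688]
a=μᵀg=1.276448  b=𝟙ᵀg=9.879189  c=𝟙ᵀh=94.298585  D=ac−b²=22.768868
λ₁=(c·0.132−b)/D = (94.298585·0.132−9.879189)/22.768868 = 0.112795
λ₂=(a−b·0.132)/D = (1.276448−9.879189·0.132)/22.768868 = -0.001212
w* = 0.112795·g + -0.001212·h:
  w_0 = 0.112795·2.1999 + -0.001212·13.9521 = 0.2312  (Raytheon)
  w_1 = 0.112795·1.1982 + -0.001212·19.8187 = 0.1111  (Alcoa)
  w_2 = 0.112795·1.5022 + -0.001212·9.9457 = 0.1574  (Visa)
  w_3 = 0.112795·2.1058 + -0.001212·16.0533 = 0.2181  (Chevron)
  w_4 = 0.112795·1.6339 + -0.001212·14.6737 = 0.1665  (Honeywell)
  w_5 = 0.112795·1.4526 + -0.001212·13.2862 = 0.1477  (Boeing)
  w_6 = 0.112795·-0.2134 + -0.001212·6.5688 = -0.0320  (Pfizer)
Σw_i=1.0000  μᵀw=0.1320
σ²=wᵀΣw=λ₁·μ_p+λ₂ = 0.112795·0.132 + -0.001212 = 0.013677 ≈ 0.0137


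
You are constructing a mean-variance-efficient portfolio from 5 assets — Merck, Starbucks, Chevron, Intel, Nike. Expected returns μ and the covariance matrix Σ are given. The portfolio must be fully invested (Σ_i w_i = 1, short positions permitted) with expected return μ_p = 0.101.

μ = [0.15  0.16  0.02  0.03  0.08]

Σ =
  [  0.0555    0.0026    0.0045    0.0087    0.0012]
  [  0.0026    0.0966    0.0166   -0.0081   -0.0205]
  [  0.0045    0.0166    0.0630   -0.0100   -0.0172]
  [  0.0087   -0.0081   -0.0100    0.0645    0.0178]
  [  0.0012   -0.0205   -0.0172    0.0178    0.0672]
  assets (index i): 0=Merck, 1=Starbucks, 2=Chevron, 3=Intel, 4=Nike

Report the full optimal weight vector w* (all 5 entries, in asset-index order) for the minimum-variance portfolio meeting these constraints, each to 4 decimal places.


g=Σ⁻¹μ = [2.5844  1.9412  0.0915  -0.1200  1.7917]
h=Σ⁻¹𝟙 = [13.4839  11.9662  19.1877  12.6871  19.8411]
a=μᵀg=0.839821  b=𝟙ᵀg=6.288833  c=𝟙ᵀh=77.166014  D=ac−b²=25.256193
λ₁=(c·0.101−b)/D = (77.166014·0.101−6.288833)/25.256193 = 0.059587
λ₂=(a−b·0.101)/D = (0.839821−6.288833·0.101)/25.256193 = 0.008103
w* = 0.059587·g + 0.008103·h:
  w_0 = 0.059587·2.5844 + 0.008103·13.4839 = 0.2633  (Merck)
  w_1 = 0.059587·1.9412 + 0.008103·11.9662 = 0.2126  (Starbucks)
  w_2 = 0.059587·0.0915 + 0.008103·19.1877 = 0.1609  (Chevron)
  w_3 = 0.059587·-0.1200 + 0.008103·12.6871 = 0.0957  (Intel)
  w_4 = 0.059587·1.7917 + 0.008103·19.8411 = 0.2675  (Nike)
Σw_i=1.0000  μᵀw=0.1010
σ²=wᵀΣw=λ₁·μ_p+λ₂ = 0.059587·0.101 + 0.008103 = 0.014121 ≈ 0.0141

0.2633  0.2126  0.1609  0.0957  0.2675


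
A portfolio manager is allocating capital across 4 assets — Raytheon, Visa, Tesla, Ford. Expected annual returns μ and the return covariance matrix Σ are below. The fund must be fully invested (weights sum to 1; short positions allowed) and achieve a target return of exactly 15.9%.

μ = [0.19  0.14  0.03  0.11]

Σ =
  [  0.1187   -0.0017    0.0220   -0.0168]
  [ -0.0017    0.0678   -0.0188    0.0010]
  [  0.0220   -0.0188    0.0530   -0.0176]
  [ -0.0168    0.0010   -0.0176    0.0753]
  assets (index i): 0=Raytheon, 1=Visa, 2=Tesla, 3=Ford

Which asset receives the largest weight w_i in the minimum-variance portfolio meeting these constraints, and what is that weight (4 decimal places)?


Raytheon (0.4046)

u=Σ⁻¹μ = [1.6678  2.4815  1.4654  2.1425]
v=Σ⁻¹𝟙 = [5.9180  23.4359  31.9494  21.7569]
a=μᵀu=0.943930  b=𝟙ᵀu=7.757195  c=𝟙ᵀv=83.060282  D=ac−b²=18.229040
λ₁=(c·0.159−b)/D = (83.060282·0.159−7.757195)/18.229040 = 0.298940
λ₂=(a−b·0.159)/D = (0.943930−7.757195·0.159)/18.229040 = -0.015879
w* = 0.298940·u + -0.015879·v:
  w_0 = 0.298940·1.6678 + -0.015879·5.9180 = 0.4046  (Raytheon)
  w_1 = 0.298940·2.4815 + -0.015879·23.4359 = 0.3697  (Visa)
  w_2 = 0.298940·1.4654 + -0.015879·31.9494 = -0.0693  (Tesla)
  w_3 = 0.298940·2.1425 + -0.015879·21.7569 = 0.2950  (Ford)
Σw_i=1.0000  μᵀw=0.1590
σ²=wᵀΣw=λ₁·μ_p+λ₂ = 0.298940·0.159 + -0.015879 = 0.031652 ≈ 0.0317
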